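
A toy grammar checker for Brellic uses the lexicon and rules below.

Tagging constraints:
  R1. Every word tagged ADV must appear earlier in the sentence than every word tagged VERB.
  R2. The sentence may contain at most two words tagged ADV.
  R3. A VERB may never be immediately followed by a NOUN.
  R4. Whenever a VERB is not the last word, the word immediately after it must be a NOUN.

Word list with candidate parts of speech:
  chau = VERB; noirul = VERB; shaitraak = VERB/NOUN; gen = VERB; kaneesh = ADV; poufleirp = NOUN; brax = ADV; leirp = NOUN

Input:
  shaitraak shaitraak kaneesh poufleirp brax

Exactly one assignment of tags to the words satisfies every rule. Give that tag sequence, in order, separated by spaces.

Candidates per position — 1:shaitraak {VERB,NOUN}; 2:shaitraak {VERB,NOUN}; 3:kaneesh {ADV}; 4:poufleirp {NOUN}; 5:brax {ADV}.
At position 1, choosing VERB makes rule 1 impossible to satisfy; hence NOUN.
At position 2, choosing VERB makes rule 1 impossible to satisfy; hence NOUN.
The only consistent sequence is: NOUN NOUN ADV NOUN ADV.
Check: rule 1 holds; rule 2 holds; rule 3 holds; rule 4 holds.

NOUN NOUN ADV NOUN ADV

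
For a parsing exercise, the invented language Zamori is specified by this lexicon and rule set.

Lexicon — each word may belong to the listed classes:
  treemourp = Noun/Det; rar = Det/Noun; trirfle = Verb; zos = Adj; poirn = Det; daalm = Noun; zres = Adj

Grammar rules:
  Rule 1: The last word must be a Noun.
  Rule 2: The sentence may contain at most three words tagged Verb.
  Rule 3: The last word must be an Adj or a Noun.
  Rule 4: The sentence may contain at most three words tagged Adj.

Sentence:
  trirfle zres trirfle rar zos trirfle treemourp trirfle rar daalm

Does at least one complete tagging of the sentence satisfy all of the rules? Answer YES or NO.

NO

Candidates per position — 1:trirfle {Verb}; 2:zres {Adj}; 3:trirfle {Verb}; 4:rar {Det,Noun}; 5:zos {Adj}; 6:trirfle {Verb}; 7:treemourp {Noun,Det}; 8:trirfle {Verb}; 9:rar {Det,Noun}; 10:daalm {Noun}.
Rule 2 cannot be satisfied by any choice of tags from the lexicon.
So there is no consistent tagging.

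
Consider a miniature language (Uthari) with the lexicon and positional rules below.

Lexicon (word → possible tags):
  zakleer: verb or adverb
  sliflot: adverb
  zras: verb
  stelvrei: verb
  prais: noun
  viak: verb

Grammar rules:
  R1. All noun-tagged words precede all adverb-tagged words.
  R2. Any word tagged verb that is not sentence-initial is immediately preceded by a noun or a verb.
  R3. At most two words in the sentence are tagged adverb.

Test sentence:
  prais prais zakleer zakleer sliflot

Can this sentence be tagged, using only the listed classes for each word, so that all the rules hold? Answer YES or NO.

YES

Candidates per position — 1:prais {noun}; 2:prais {noun}; 3:zakleer {verb,adverb}; 4:zakleer {verb,adverb}; 5:sliflot {adverb}.
One satisfying assignment: noun noun verb verb adverb.
Checking: rule 1 satisfied; rule 2 satisfied; rule 3 satisfied.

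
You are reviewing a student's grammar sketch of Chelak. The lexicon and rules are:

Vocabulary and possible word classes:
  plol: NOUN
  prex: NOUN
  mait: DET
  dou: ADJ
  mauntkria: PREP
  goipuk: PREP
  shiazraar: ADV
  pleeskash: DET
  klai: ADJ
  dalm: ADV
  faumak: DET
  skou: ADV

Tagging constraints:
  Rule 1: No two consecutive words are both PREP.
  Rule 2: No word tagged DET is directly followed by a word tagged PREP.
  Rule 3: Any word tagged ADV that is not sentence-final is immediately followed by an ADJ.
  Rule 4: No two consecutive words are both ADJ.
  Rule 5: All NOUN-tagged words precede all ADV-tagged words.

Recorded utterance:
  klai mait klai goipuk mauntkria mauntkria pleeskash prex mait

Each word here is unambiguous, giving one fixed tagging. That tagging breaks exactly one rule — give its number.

1

Fixed tagging: ADJ DET ADJ PREP PREP PREP DET NOUN DET.
Applying the rules: R1 ✗, R2 ✓, R3 ✓, R4 ✓, R5 ✓.
Only rule 1 fails.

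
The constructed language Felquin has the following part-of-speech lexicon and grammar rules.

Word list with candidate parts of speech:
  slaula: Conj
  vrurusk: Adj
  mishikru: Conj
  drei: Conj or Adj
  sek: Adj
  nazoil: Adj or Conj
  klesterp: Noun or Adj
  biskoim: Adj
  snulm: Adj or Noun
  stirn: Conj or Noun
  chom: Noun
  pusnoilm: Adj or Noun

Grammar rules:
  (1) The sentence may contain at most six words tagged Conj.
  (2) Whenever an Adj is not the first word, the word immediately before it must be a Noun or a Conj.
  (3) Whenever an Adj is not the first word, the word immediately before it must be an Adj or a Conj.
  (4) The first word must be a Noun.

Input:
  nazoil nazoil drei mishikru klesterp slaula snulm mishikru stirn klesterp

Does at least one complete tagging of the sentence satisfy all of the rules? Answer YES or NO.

Candidates per position — 1:nazoil {Adj,Conj}; 2:nazoil {Adj,Conj}; 3:drei {Conj,Adj}; 4:mishikru {Conj}; 5:klesterp {Noun,Adj}; 6:slaula {Conj}; 7:snulm {Adj,Noun}; 8:mishikru {Conj}; 9:stirn {Conj,Noun}; 10:klesterp {Noun,Adj}.
Rule 4 cannot be satisfied by any choice of tags from the lexicon.
So there is no consistent tagging.

NO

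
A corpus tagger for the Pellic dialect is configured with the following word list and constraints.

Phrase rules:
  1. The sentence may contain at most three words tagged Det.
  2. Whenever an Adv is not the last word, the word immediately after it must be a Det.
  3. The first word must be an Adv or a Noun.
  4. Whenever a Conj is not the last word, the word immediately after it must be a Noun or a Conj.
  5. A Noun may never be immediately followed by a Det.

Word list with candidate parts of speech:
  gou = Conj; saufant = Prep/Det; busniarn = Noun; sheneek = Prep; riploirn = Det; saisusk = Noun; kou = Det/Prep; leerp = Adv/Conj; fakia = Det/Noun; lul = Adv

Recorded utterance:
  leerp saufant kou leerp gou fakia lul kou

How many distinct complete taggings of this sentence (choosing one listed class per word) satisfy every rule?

2

Candidates per position — 1:leerp {Adv,Conj}; 2:saufant {Prep,Det}; 3:kou {Det,Prep}; 4:leerp {Adv,Conj}; 5:gou {Conj}; 6:fakia {Det,Noun}; 7:lul {Adv}; 8:kou {Det,Prep}.
There are 64 candidate sequences in total.
The sequences that satisfy every rule: Adv Det Det Conj Conj Noun Adv Det; Adv Det Prep Conj Conj Noun Adv Det.
Count = 2.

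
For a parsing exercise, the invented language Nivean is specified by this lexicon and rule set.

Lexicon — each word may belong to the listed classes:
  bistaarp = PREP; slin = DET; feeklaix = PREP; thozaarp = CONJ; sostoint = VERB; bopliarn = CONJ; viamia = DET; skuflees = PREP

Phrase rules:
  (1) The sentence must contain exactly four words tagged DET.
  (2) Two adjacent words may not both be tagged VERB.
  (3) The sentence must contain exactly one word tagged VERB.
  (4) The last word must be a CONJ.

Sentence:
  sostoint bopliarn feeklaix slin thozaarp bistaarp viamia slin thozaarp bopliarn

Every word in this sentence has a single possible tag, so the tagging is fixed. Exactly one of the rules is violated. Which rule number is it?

1

Fixed tagging: VERB CONJ PREP DET CONJ PREP DET DET CONJ CONJ.
Checking each rule: R1 ✗, R2 ✓, R3 ✓, R4 ✓.
Only rule 1 fails.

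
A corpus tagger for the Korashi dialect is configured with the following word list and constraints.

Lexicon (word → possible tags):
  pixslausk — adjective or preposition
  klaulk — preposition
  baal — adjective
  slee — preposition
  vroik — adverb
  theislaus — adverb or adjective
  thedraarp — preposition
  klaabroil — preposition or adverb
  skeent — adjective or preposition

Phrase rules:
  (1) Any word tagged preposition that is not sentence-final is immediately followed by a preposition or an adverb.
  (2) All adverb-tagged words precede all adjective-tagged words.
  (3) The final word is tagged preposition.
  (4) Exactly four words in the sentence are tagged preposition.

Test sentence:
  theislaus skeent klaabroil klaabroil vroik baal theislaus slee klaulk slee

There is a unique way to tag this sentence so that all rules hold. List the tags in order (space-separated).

Candidates per position — 1:theislaus {adverb,adjective}; 2:skeent {adjective,preposition}; 3:klaabroil {preposition,adverb}; 4:klaabroil {preposition,adverb}; 5:vroik {adverb}; 6:baal {adjective}; 7:theislaus {adverb,adjective}; 8:slee {preposition}; 9:klaulk {preposition}; 10:slee {preposition}.
Position 1: adjective is ruled out by rule 2; that leaves adverb.
Position 2: adjective is ruled out by rule 2; that leaves preposition.
Position 3: preposition is ruled out by rule 4; that leaves adverb.
Position 4: preposition is ruled out by rule 4; that leaves adverb.
Position 7: adverb is ruled out by rule 2; that leaves adjective.
That leaves exactly one tagging: adverb preposition adverb adverb adverb adjective adjective preposition preposition preposition.
Check: rule 1 ✓; rule 2 ✓; rule 3 ✓; rule 4 ✓.

adverb preposition adverb adverb adverb adjective adjective preposition preposition preposition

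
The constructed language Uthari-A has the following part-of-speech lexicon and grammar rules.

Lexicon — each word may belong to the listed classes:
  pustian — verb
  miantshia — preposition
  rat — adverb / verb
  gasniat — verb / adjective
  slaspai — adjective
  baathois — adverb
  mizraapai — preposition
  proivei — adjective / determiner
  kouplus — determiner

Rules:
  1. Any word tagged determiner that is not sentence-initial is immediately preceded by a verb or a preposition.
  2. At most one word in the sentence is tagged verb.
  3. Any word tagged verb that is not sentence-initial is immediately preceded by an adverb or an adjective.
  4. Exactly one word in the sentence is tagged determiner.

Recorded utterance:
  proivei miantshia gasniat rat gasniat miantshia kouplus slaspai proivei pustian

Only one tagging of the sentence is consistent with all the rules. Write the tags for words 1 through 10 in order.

adjective preposition adjective adverb adjective preposition determiner adjective adjective verb

Candidates per position — 1:proivei {adjective,determiner}; 2:miantshia {preposition}; 3:gasniat {verb,adjective}; 4:rat {adverb,verb}; 5:gasniat {verb,adjective}; 6:miantshia {preposition}; 7:kouplus {determiner}; 8:slaspai {adjective}; 9:proivei {adjective,determiner}; 10:pustian {verb}.
Position 1: tagging it determiner would leave rule 4 unsatisfiable, so it must be adjective.
Position 3: tagging it verb would leave rule 2 unsatisfiable, so it must be adjective.
Position 4: tagging it verb would leave rule 2 unsatisfiable, so it must be adverb.
Position 5: tagging it verb would leave rule 2 unsatisfiable, so it must be adjective.
Position 9: tagging it determiner would leave rule 1 unsatisfiable, so it must be adjective.
So the tagging must be: adjective preposition adjective adverb adjective preposition determiner adjective adjective verb.
Verifying each rule — rule 1 satisfied; rule 2 satisfied; rule 3 satisfied; rule 4 satisfied.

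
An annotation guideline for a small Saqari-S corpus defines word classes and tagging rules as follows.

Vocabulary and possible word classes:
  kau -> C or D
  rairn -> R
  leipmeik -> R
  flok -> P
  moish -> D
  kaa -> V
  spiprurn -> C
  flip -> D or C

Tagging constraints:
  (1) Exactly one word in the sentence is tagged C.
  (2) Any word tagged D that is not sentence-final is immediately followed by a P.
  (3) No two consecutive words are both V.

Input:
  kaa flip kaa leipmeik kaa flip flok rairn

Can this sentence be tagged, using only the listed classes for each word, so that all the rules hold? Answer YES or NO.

Candidates per position — 1:kaa {V}; 2:flip {D,C}; 3:kaa {V}; 4:leipmeik {R}; 5:kaa {V}; 6:flip {D,C}; 7:flok {P}; 8:rairn {R}.
One satisfying assignment: V C V R V D P R.
Rule-by-rule: rule 1 ok; rule 2 ok; rule 3 ok.

YES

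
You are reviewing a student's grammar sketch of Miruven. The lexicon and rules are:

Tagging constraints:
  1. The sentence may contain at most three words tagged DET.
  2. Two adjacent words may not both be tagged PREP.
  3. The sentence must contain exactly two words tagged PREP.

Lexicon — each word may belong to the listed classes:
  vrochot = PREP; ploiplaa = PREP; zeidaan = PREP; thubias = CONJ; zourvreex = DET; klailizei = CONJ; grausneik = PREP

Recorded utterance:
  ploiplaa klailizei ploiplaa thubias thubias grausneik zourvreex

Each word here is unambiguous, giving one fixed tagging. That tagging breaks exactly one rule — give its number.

Fixed tagging: PREP CONJ PREP CONJ CONJ PREP DET.
Checking each rule: R1 ok, R2 ok, R3 fails.
Only rule 3 fails.

3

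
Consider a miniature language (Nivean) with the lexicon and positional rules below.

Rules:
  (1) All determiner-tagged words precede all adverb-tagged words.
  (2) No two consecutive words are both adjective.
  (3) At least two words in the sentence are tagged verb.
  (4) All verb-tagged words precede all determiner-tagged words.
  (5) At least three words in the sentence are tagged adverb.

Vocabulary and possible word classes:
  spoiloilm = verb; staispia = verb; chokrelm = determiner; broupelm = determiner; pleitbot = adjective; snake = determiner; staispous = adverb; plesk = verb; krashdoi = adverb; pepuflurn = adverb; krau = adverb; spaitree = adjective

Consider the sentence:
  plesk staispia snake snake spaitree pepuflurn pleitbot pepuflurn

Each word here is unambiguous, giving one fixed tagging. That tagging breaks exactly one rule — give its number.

Fixed tagging: verb verb determiner determiner adjective adverb adjective adverb.
Rule check: R1 ok, R2 ok, R3 ok, R4 ok, R5 fails.
Only rule 5 fails.

5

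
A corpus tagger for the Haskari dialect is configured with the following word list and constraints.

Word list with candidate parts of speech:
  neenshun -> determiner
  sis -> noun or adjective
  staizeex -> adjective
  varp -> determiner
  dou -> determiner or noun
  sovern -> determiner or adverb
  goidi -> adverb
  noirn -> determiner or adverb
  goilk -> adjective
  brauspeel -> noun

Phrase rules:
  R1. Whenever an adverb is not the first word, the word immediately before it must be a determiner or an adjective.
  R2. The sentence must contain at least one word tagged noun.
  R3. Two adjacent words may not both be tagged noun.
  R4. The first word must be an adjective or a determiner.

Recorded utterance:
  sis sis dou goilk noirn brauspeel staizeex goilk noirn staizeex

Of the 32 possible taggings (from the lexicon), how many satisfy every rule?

12

Candidates per position — 1:sis {noun,adjective}; 2:sis {noun,adjective}; 3:dou {determiner,noun}; 4:goilk {adjective}; 5:noirn {determiner,adverb}; 6:brauspeel {noun}; 7:staizeex {adjective}; 8:goilk {adjective}; 9:noirn {determiner,adverb}; 10:staizeex {adjective}.
There are 32 candidate sequences in total.
Checking each against the rules leaves 12 sequences.
Count = 12.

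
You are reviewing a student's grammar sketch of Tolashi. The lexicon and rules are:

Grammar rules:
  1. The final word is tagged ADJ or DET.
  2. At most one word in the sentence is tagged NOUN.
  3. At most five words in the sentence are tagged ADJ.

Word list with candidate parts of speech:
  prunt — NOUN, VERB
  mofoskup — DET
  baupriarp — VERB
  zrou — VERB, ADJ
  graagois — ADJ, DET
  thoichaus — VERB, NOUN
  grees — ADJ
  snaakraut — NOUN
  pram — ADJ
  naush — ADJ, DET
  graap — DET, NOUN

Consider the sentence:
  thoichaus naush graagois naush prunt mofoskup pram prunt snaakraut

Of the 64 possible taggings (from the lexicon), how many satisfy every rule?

0

Candidates per position — 1:thoichaus {VERB,NOUN}; 2:naush {ADJ,DET}; 3:graagois {ADJ,DET}; 4:naush {ADJ,DET}; 5:prunt {NOUN,VERB}; 6:mofoskup {DET}; 7:pram {ADJ}; 8:prunt {NOUN,VERB}; 9:snaakraut {NOUN}.
There are 64 candidate sequences in total.
Rule 1 cannot be satisfied by any choice of tags from the lexicon.
So there is no consistent tagging.
Count = 0.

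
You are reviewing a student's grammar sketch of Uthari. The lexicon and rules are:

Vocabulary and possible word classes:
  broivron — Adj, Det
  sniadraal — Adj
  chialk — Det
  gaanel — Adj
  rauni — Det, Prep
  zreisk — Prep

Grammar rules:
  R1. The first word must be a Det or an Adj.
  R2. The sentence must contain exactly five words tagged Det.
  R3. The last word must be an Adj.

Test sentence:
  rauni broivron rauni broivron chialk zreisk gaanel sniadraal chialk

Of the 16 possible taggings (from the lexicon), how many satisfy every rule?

Candidates per position — 1:rauni {Det,Prep}; 2:broivron {Adj,Det}; 3:rauni {Det,Prep}; 4:broivron {Adj,Det}; 5:chialk {Det}; 6:zreisk {Prep}; 7:gaanel {Adj}; 8:sniadraal {Adj}; 9:chialk {Det}.
There are 16 candidate sequences in total.
Rule 3 cannot be satisfied by any choice of tags from the lexicon.
So there is no consistent tagging.
Count = 0.

0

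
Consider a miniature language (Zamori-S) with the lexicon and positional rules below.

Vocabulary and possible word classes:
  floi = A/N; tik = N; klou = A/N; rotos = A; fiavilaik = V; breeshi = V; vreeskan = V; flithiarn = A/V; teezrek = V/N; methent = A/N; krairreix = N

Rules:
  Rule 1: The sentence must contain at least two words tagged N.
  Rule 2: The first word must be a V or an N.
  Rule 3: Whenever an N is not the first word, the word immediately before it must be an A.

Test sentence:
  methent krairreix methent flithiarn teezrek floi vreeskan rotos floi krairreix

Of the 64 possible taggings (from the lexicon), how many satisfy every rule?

0

Candidates per position — 1:methent {A,N}; 2:krairreix {N}; 3:methent {A,N}; 4:flithiarn {A,V}; 5:teezrek {V,N}; 6:floi {A,N}; 7:vreeskan {V}; 8:rotos {A}; 9:floi {A,N}; 10:krairreix {N}.
There are 64 candidate sequences in total.
Every candidate sequence violates at least one rule; no consistent tagging exists.
Count = 0.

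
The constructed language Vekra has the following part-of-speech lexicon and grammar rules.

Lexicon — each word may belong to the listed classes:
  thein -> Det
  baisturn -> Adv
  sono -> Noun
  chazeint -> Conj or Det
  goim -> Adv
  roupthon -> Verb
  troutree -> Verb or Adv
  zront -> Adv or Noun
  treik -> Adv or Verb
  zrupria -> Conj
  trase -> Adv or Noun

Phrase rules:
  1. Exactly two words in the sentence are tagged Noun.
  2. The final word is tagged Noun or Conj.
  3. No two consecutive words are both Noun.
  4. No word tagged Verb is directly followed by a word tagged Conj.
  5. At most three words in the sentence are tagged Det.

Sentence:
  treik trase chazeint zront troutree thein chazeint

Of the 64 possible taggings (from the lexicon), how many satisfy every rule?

8

Candidates per position — 1:treik {Adv,Verb}; 2:trase {Adv,Noun}; 3:chazeint {Conj,Det}; 4:zront {Adv,Noun}; 5:troutree {Verb,Adv}; 6:thein {Det}; 7:chazeint {Conj,Det}.
There are 64 candidate sequences in total.
Checking each against the rules leaves 8 sequences.
Count = 8.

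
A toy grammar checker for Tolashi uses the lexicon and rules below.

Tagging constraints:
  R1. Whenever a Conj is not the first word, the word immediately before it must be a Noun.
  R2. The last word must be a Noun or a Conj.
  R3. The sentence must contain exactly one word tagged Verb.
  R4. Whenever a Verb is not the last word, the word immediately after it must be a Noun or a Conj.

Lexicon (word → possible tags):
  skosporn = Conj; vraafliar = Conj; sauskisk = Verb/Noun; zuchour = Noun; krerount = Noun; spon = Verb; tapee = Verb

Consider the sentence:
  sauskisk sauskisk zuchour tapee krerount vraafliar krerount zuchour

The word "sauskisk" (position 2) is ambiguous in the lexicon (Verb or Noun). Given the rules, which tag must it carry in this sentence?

Noun

Candidates per position — 1:sauskisk {Verb,Noun}; 2:sauskisk {Verb,Noun}; 3:zuchour {Noun}; 4:tapee {Verb}; 5:krerount {Noun}; 6:vraafliar {Conj}; 7:krerount {Noun}; 8:zuchour {Noun}.
Position 1: Verb is ruled out by rule 3; that leaves Noun.
Position 2: Verb is ruled out by rule 3; that leaves Noun.
The unique satisfying tagging is: Noun Noun Noun Verb Noun Conj Noun Noun.
Checking: rule 1 satisfied; rule 2 satisfied; rule 3 satisfied; rule 4 satisfied.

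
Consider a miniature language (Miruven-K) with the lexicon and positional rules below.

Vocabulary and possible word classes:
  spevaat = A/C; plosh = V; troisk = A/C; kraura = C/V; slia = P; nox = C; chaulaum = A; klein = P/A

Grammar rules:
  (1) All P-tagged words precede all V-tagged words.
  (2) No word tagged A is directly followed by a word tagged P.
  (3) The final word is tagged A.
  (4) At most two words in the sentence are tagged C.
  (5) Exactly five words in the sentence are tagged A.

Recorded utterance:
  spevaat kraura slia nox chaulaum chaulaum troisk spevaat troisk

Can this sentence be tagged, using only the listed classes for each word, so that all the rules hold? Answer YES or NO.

Candidates per position — 1:spevaat {A,C}; 2:kraura {C,V}; 3:slia {P}; 4:nox {C}; 5:chaulaum {A}; 6:chaulaum {A}; 7:troisk {A,C}; 8:spevaat {A,C}; 9:troisk {A,C}.
Every candidate sequence violates at least one rule; no consistent tagging exists.

NO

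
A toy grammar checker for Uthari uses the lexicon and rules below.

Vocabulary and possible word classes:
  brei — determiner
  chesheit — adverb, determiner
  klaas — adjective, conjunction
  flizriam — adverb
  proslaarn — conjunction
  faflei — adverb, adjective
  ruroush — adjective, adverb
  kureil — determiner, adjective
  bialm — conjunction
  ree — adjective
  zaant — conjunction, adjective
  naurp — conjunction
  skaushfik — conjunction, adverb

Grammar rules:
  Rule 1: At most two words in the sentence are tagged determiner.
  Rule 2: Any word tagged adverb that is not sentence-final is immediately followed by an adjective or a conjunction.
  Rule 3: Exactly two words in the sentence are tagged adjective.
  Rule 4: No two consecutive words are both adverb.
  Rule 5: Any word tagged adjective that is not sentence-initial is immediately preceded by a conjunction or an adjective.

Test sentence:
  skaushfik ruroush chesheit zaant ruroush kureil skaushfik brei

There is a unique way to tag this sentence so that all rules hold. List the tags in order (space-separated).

Candidates per position — 1:skaushfik {conjunction,adverb}; 2:ruroush {adjective,adverb}; 3:chesheit {adverb,determiner}; 4:zaant {conjunction,adjective}; 5:ruroush {adjective,adverb}; 6:kureil {determiner,adjective}; 7:skaushfik {conjunction,adverb}; 8:brei {determiner}.
Position 2: tagging it adverb would leave rule 2 unsatisfiable, so it must be adjective.
Position 4: tagging it adjective would leave rule 5 unsatisfiable, so it must be conjunction.
Position 7: tagging it adverb would leave rule 2 unsatisfiable, so it must be conjunction.
Position 1: tagging it adverb would leave rule 5 unsatisfiable, so it must be conjunction.
The remaining ambiguous positions (3, 5, 6) are resolved jointly — only one combination satisfies every rule.
So the tagging must be: conjunction adjective adverb conjunction adjective determiner conjunction determiner.
Rule-by-rule: rule 1 ✓; rule 2 ✓; rule 3 ✓; rule 4 ✓; rule 5 ✓.

conjunction adjective adverb conjunction adjective determiner conjunction determiner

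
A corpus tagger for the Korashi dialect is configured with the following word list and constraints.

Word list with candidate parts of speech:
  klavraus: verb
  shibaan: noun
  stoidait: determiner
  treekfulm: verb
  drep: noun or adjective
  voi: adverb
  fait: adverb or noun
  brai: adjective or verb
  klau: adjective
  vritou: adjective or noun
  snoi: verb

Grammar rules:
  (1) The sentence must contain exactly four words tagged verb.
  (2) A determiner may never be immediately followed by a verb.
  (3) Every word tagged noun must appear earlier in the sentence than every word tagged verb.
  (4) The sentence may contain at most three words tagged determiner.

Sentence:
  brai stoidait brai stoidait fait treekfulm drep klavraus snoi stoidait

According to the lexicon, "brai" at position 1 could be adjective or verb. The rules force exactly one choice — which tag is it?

verb

Candidates per position — 1:brai {adjective,verb}; 2:stoidait {determiner}; 3:brai {adjective,verb}; 4:stoidait {determiner}; 5:fait {adverb,noun}; 6:treekfulm {verb}; 7:drep {noun,adjective}; 8:klavraus {verb}; 9:snoi {verb}; 10:stoidait {determiner}.
If word 3 were verb, no tagging could satisfy rule 2; so word 3 is adjective.
If word 7 were noun, no tagging could satisfy rule 3; so word 7 is adjective.
If word 1 were adjective, no tagging could satisfy rule 1; so word 1 is verb.
If word 5 were noun, no tagging could satisfy rule 3; so word 5 is adverb.
The only consistent sequence is: verb determiner adjective determiner adverb verb adjective verb verb determiner.
Verifying each rule — rule 1 holds; rule 2 holds; rule 3 holds; rule 4 holds.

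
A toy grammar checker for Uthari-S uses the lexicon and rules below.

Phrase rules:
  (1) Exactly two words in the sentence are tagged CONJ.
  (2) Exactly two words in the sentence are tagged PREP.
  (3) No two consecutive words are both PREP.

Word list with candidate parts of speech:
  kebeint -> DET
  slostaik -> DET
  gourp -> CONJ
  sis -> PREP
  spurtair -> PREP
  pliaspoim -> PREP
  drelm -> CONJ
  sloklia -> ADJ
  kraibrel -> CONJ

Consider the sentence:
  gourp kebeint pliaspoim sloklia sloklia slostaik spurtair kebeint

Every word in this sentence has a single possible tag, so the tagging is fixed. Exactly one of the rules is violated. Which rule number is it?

Fixed tagging: CONJ DET PREP ADJ ADJ DET PREP DET.
Checking each rule: R1 violated, R2 holds, R3 holds.
Only rule 1 fails.

1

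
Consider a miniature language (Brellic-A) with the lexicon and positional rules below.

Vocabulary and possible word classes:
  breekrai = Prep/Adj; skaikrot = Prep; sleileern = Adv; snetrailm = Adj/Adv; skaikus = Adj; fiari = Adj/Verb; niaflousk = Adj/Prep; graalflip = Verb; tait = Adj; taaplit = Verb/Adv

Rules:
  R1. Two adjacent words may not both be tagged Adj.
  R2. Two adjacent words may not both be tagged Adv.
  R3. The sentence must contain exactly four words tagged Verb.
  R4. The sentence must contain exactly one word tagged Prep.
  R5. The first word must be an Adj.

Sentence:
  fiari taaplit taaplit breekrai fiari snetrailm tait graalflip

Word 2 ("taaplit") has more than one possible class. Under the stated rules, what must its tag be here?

Verb

Candidates per position — 1:fiari {Adj,Verb}; 2:taaplit {Verb,Adv}; 3:taaplit {Verb,Adv}; 4:breekrai {Prep,Adj}; 5:fiari {Adj,Verb}; 6:snetrailm {Adj,Adv}; 7:tait {Adj}; 8:graalflip {Verb}.
If word 1 were Verb, no tagging could satisfy rule 5; so word 1 is Adj.
If word 2 were Adv, no tagging could satisfy rule 3; so word 2 is Verb.
If word 3 were Adv, no tagging could satisfy rule 3; so word 3 is Verb.
If word 4 were Adj, no tagging could satisfy rule 4; so word 4 is Prep.
If word 5 were Adj, no tagging could satisfy rule 3; so word 5 is Verb.
If word 6 were Adj, no tagging could satisfy rule 1; so word 6 is Adv.
So the tagging must be: Adj Verb Verb Prep Verb Adv Adj Verb.
Checking: rule 1 ok; rule 2 ok; rule 3 ok; rule 4 ok; rule 5 ok.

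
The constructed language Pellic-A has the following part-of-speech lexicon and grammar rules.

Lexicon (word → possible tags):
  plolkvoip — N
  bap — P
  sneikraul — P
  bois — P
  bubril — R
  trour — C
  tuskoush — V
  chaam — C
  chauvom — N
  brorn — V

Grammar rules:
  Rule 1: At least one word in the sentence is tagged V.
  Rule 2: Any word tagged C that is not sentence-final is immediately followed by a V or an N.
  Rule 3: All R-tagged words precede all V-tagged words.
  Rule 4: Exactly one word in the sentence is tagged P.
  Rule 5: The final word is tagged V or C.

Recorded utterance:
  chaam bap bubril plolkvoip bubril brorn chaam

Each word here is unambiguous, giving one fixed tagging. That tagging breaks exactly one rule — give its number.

2

Fixed tagging: C P R N R V C.
Applying the rules: R1 ✓, R2 ✗, R3 ✓, R4 ✓, R5 ✓.
Only rule 2 fails.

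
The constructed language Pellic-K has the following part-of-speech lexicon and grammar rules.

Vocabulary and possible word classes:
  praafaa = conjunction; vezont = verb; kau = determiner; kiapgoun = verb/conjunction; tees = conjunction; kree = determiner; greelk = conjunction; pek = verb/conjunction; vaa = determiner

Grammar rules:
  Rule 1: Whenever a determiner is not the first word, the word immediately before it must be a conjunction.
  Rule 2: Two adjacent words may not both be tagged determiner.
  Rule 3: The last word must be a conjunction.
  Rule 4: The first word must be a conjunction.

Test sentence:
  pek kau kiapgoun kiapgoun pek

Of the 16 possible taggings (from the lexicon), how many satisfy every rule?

4

Candidates per position — 1:pek {verb,conjunction}; 2:kau {determiner}; 3:kiapgoun {verb,conjunction}; 4:kiapgoun {verb,conjunction}; 5:pek {verb,conjunction}.
There are 16 candidate sequences in total.
The sequences that satisfy every rule: conjunction determiner verb verb conjunction; conjunction determiner verb conjunction conjunction; conjunction determiner conjunction verb conjunction; conjunction determiner conjunction conjunction conjunction.
Count = 4.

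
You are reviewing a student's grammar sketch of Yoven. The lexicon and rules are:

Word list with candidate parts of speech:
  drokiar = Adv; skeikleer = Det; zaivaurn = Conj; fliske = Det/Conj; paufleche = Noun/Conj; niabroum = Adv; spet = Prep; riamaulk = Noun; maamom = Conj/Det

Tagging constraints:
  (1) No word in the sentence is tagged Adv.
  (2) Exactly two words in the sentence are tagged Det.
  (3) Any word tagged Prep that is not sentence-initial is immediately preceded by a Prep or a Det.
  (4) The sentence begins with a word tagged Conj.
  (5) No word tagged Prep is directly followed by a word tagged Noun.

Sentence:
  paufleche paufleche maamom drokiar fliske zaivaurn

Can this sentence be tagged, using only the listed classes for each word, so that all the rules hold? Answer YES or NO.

NO

Candidates per position — 1:paufleche {Noun,Conj}; 2:paufleche {Noun,Conj}; 3:maamom {Conj,Det}; 4:drokiar {Adv}; 5:fliske {Det,Conj}; 6:zaivaurn {Conj}.
Rule 1 cannot be satisfied by any choice of tags from the lexicon.
So there is no consistent tagging.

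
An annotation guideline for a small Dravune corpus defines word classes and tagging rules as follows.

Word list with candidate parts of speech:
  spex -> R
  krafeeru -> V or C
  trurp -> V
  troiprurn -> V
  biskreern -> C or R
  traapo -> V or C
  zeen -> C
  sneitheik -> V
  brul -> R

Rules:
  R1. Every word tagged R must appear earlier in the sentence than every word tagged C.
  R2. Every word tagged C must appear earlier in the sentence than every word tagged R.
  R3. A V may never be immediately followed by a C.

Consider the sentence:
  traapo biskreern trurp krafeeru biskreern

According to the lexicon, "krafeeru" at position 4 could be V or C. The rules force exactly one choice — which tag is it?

V

Candidates per position — 1:traapo {V,C}; 2:biskreern {C,R}; 3:trurp {V}; 4:krafeeru {V,C}; 5:biskreern {C,R}.
Position 4: C is ruled out by rule 3; that leaves V.
Position 5: C is ruled out by rule 3; that leaves R.
Position 1: C is ruled out by rule 1; that leaves V.
Position 2: C is ruled out by rule 1; that leaves R.
That leaves exactly one tagging: V R V V R.
Verifying each rule — rule 1 ok; rule 2 ok; rule 3 ok.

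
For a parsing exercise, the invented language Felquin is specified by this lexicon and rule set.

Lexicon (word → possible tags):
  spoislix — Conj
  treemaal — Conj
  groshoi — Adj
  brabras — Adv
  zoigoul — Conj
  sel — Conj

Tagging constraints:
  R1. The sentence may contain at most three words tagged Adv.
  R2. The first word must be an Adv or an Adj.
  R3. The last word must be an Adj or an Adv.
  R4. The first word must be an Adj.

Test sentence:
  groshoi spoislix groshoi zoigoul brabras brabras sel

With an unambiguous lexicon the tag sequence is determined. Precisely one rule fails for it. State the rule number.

3

Fixed tagging: Adj Conj Adj Conj Adv Adv Conj.
Rule check: R1 ✓, R2 ✓, R3 ✗, R4 ✓.
Only rule 3 fails.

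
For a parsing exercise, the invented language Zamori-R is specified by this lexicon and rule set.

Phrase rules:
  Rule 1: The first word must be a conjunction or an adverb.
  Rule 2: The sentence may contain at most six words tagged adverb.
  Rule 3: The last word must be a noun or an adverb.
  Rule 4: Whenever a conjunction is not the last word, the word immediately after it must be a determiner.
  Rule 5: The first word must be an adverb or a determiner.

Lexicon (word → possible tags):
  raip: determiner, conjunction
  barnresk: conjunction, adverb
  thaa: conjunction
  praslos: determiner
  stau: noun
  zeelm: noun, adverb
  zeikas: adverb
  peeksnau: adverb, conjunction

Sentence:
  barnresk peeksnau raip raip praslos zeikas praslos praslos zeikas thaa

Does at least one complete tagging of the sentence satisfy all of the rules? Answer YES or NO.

Candidates per position — 1:barnresk {conjunction,adverb}; 2:peeksnau {adverb,conjunction}; 3:raip {determiner,conjunction}; 4:raip {determiner,conjunction}; 5:praslos {determiner}; 6:zeikas {adverb}; 7:praslos {determiner}; 8:praslos {determiner}; 9:zeikas {adverb}; 10:thaa {conjunction}.
Rule 3 cannot be satisfied by any choice of tags from the lexicon.
So there is no consistent tagging.

NO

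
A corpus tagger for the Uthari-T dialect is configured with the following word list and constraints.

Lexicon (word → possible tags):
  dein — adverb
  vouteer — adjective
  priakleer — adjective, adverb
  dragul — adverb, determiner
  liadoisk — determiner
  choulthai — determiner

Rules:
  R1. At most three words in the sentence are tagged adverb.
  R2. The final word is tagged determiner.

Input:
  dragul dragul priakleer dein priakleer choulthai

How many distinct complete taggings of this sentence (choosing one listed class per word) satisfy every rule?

11

Candidates per position — 1:dragul {adverb,determiner}; 2:dragul {adverb,determiner}; 3:priakleer {adjective,adverb}; 4:dein {adverb}; 5:priakleer {adjective,adverb}; 6:choulthai {determiner}.
There are 16 candidate sequences in total.
Checking each against the rules leaves 11 sequences.
Count = 11.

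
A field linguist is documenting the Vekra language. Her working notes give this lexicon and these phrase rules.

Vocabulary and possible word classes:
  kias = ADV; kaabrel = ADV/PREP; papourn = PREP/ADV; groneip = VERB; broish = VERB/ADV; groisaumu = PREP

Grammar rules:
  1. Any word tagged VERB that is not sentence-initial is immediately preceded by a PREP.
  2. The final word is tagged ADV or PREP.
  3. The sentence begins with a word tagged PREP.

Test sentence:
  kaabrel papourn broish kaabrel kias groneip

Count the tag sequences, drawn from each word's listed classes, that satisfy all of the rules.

Candidates per position — 1:kaabrel {ADV,PREP}; 2:papourn {PREP,ADV}; 3:broish {VERB,ADV}; 4:kaabrel {ADV,PREP}; 5:kias {ADV}; 6:groneip {VERB}.
There are 16 candidate sequences in total.
Rule 1 cannot be satisfied by any choice of tags from the lexicon.
So there is no consistent tagging.
Count = 0.

0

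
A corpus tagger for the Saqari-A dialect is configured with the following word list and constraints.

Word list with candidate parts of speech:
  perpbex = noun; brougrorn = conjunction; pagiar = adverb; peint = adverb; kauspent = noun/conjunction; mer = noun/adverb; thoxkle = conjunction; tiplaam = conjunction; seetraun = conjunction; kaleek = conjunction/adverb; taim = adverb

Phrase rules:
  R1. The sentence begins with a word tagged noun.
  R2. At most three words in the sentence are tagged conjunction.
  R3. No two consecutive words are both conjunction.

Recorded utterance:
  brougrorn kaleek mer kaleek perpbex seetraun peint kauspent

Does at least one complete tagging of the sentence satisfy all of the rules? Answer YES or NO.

Candidates per position — 1:brougrorn {conjunction}; 2:kaleek {conjunction,adverb}; 3:mer {noun,adverb}; 4:kaleek {conjunction,adverb}; 5:perpbex {noun}; 6:seetraun {conjunction}; 7:peint {adverb}; 8:kauspent {noun,conjunction}.
Rule 1 cannot be satisfied by any choice of tags from the lexicon.
So there is no consistent tagging.

NO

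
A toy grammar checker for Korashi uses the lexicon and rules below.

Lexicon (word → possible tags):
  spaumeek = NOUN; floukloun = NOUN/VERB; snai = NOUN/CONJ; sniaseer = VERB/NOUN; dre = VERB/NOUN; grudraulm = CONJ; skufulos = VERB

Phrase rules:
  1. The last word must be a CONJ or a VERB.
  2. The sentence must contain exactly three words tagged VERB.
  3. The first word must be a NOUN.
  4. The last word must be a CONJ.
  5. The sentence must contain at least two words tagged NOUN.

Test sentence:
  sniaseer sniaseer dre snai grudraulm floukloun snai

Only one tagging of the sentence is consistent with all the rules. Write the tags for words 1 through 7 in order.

NOUN VERB VERB NOUN CONJ VERB CONJ

Candidates per position — 1:sniaseer {VERB,NOUN}; 2:sniaseer {VERB,NOUN}; 3:dre {VERB,NOUN}; 4:snai {NOUN,CONJ}; 5:grudraulm {CONJ}; 6:floukloun {NOUN,VERB}; 7:snai {NOUN,CONJ}.
Position 1: tagging it VERB would leave rule 3 unsatisfiable, so it must be NOUN.
Position 2: tagging it NOUN would leave rule 2 unsatisfiable, so it must be VERB.
Position 3: tagging it NOUN would leave rule 2 unsatisfiable, so it must be VERB.
Position 6: tagging it NOUN would leave rule 2 unsatisfiable, so it must be VERB.
Position 7: tagging it NOUN would leave rule 1 unsatisfiable, so it must be CONJ.
Position 4: tagging it CONJ would leave rule 5 unsatisfiable, so it must be NOUN.
The unique satisfying tagging is: NOUN VERB VERB NOUN CONJ VERB CONJ.
Verifying each rule — rule 1 ✓; rule 2 ✓; rule 3 ✓; rule 4 ✓; rule 5 ✓.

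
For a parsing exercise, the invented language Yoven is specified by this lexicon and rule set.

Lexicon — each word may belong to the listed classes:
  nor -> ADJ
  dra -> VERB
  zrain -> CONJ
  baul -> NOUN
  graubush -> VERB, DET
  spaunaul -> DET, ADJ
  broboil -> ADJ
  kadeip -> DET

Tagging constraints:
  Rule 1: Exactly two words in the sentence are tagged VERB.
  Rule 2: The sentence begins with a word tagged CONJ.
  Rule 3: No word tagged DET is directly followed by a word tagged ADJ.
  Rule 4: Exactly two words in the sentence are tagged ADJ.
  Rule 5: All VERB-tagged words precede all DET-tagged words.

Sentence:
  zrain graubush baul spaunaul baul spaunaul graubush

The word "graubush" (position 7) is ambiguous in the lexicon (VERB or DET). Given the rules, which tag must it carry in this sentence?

Candidates per position — 1:zrain {CONJ}; 2:graubush {VERB,DET}; 3:baul {NOUN}; 4:spaunaul {DET,ADJ}; 5:baul {NOUN}; 6:spaunaul {DET,ADJ}; 7:graubush {VERB,DET}.
At position 2, choosing DET makes rule 1 impossible to satisfy; hence VERB.
At position 4, choosing DET makes rule 4 impossible to satisfy; hence ADJ.
At position 6, choosing DET makes rule 4 impossible to satisfy; hence ADJ.
At position 7, choosing DET makes rule 1 impossible to satisfy; hence VERB.
So the tagging must be: CONJ VERB NOUN ADJ NOUN ADJ VERB.
Rule-by-rule: rule 1 ok; rule 2 ok; rule 3 ok; rule 4 ok; rule 5 ok.

VERB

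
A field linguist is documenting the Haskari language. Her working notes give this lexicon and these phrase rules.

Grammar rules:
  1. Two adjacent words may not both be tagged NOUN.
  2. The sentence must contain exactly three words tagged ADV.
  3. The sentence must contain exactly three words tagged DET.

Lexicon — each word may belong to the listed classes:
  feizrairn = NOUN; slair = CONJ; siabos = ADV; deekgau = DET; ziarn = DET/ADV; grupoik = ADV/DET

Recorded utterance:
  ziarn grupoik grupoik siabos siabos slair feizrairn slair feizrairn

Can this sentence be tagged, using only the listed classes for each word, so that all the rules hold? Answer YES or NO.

Candidates per position — 1:ziarn {DET,ADV}; 2:grupoik {ADV,DET}; 3:grupoik {ADV,DET}; 4:siabos {ADV}; 5:siabos {ADV}; 6:slair {CONJ}; 7:feizrairn {NOUN}; 8:slair {CONJ}; 9:feizrairn {NOUN}.
Every candidate sequence violates at least one rule; no consistent tagging exists.

NO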